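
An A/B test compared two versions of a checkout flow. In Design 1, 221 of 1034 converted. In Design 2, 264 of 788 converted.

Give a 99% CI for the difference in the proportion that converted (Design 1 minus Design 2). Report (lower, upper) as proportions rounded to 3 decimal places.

First, p̂₁ = 221/1034 = 0.2137; p̂₂ = 264/788 = 0.3350.
The two standard errors are √(0.2137×0.7863/1034) = 0.01275 and √(0.3350×0.6650/788) = 0.01681.
Because the samples are independent, SE_diff = √(0.01275² + 0.01681²) = 0.02110.
Using z* = 2.576 for 99%, ME = 2.576 × 0.02110 = 0.05435.
p̂₁ − p̂₂ = -0.1213; interval -0.1213 ± 0.05435 gives (-0.176, -0.067).

(-0.176, -0.067)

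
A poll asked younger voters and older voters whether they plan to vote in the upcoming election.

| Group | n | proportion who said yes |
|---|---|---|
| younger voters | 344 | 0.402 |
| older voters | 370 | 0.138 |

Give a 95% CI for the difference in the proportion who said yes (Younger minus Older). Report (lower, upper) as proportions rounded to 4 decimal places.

(0.2014, 0.3266)

SE₁ = √(p̂₁(1−p̂₁)/n₁) = √(0.4020·0.5980/344) = 0.02644; SE₂ = √(0.1380·0.8620/370) = 0.01793.
Independent samples: SE of the difference = √(SE₁² + SE₂²) = √(0.0006990736 + 0.0003214849) = 0.03195.
z* for 95% confidence is 1.960, so the margin of error is 1.960 × 0.03195 = 0.06262.
Point estimate p̂₁ − p̂₂ = 0.4020 − 0.1380 = 0.2640.
0.2640 ± 0.06262 → (0.2014, 0.3266).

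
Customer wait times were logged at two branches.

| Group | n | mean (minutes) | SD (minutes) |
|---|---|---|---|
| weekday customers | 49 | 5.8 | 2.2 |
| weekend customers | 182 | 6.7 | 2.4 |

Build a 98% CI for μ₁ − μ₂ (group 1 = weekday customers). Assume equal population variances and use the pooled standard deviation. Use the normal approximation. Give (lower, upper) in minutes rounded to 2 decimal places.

(-1.78, -0.02)

s_p = √[((n₁−1)s₁² + (n₂−1)s₂²)/(n₁+n₂−2)] = √[(48·2.2² + 181·2.4²)/229] = 2.3595.
SE = 2.3595·√(1/49 + 1/182) = 0.3797.
With z* = 2.326, margin = 2.326 × 0.3797 = 0.8832.
x̄₁ − x̄₂ = 5.8 − 6.7 = -0.9000; interval -0.9000 ± 0.8832 = (-1.78, -0.02).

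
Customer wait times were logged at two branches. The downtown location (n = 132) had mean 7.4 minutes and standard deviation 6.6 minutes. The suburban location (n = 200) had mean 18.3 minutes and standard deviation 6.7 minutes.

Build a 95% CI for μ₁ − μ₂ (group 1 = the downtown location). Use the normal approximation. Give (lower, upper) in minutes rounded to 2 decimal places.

Per-group SEs: s₁/√n₁ = 6.6/√132 = 0.5745, s₂/√n₂ = 6.7/√200 = 0.4738.
Unpooled SE of the difference: √(0.33005025 + 0.22448644) = 0.7447.
Margin of error = z* · SE = 1.960 × 0.7447 = 1.4596.
x̄₁ − x̄₂ = 7.4 − 18.3 = -10.9000.
CI: -10.9000 ± 1.4596 = (-12.36, -9.44).

(-12.36, -9.44)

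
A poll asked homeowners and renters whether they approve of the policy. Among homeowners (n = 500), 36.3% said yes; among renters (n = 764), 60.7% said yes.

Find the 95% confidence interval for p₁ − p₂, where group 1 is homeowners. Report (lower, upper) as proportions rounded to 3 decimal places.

(-0.299, -0.189)

The two standard errors are √(0.3630×0.6370/500) = 0.02150 and √(0.6070×0.3930/764) = 0.01767.
Because the samples are independent, SE_diff = √(0.02150² + 0.01767²) = 0.02783.
Using z* = 1.960 for 95%, ME = 1.960 × 0.02783 = 0.05455.
p̂₁ − p̂₂ = -0.2440; interval -0.2440 ± 0.05455 gives (-0.299, -0.189).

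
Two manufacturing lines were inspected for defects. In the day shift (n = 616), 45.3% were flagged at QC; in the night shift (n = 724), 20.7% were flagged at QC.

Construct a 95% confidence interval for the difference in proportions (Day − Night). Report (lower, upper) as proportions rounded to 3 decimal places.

(0.197, 0.295)

The two standard errors are √(0.4530×0.5470/616) = 0.02006 and √(0.2070×0.7930/724) = 0.01506.
Because the samples are independent, SE_diff = √(0.02006² + 0.01506²) = 0.02508.
Using z* = 1.960 for 95%, ME = 1.960 × 0.02508 = 0.04916.
p̂₁ − p̂₂ = 0.2460; interval 0.2460 ± 0.04916 gives (0.197, 0.295).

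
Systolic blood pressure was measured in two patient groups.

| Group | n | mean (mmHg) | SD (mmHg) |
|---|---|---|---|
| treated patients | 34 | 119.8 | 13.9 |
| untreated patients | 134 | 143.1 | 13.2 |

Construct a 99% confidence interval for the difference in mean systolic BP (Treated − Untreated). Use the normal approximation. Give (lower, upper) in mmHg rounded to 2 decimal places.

SE₁ = s₁/√n₁ = 13.9/√34 = 2.3838; SE₂ = 13.2/√134 = 1.1403.
Independent samples, unequal variances: SE_diff = √(SE₁² + SE₂²) = √(5.68250244 + 1.30028409) = 2.6425.
z* = 2.576, so margin of error = 2.576 × 2.6425 = 6.8071.
Difference in means = 119.8 − 143.1 = -23.3000.
-23.3000 ± 6.8071 → (-30.11, -16.49).

(-30.11, -16.49)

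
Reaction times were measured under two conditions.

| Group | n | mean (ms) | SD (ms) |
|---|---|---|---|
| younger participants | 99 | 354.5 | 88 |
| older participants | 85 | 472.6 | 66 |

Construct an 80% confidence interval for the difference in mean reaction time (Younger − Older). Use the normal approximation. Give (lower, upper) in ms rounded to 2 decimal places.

Per-group SEs: s₁/√n₁ = 88/√99 = 8.8443, s₂/√n₂ = 66/√85 = 7.1587.
Unpooled SE of the difference: √(78.22164249 + 51.24698569) = 11.3784.
Margin of error = z* · SE = 1.282 × 11.3784 = 14.5871.
x̄₁ − x̄₂ = 354.5 − 472.6 = -118.1000.
CI: -118.1000 ± 14.5871 = (-132.69, -103.51).

(-132.69, -103.51)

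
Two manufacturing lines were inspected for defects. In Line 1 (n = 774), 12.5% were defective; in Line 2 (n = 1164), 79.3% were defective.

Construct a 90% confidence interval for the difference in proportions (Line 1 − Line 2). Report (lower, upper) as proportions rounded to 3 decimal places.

(-0.696, -0.640)

The two standard errors are √(0.1250×0.8750/774) = 0.01189 and √(0.7930×0.2070/1164) = 0.01188.
Because the samples are independent, SE_diff = √(0.01189² + 0.01188²) = 0.01681.
Using z* = 1.645 for 90%, ME = 1.645 × 0.01681 = 0.02765.
p̂₁ − p̂₂ = -0.6680; interval -0.6680 ± 0.02765 gives (-0.696, -0.640).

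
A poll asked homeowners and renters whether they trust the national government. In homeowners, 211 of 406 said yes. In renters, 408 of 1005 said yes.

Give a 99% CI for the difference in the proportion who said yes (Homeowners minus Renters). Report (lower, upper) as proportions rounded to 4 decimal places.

Sample proportions: 211/406 = 0.5197, 408/1005 = 0.4060.
Each SE is √(p̂(1−p̂)/n): √(0.5197·0.4803/406) = 0.02480 and √(0.4060·0.5940/1005) = 0.01549.
SE(p̂₁ − p̂₂) = √(SE₁² + SE₂²) = √(0.00061504 + 0.0002399401) = 0.02924, since the two samples are independent.
At 99% confidence z* = 2.576; margin = 2.576 × 0.02924 = 0.07532.
The difference is 0.5197 − 0.4060 = 0.1137, so the interval is 0.1137 ± 0.07532 = (0.0384, 0.1890).

(0.0384, 0.1890)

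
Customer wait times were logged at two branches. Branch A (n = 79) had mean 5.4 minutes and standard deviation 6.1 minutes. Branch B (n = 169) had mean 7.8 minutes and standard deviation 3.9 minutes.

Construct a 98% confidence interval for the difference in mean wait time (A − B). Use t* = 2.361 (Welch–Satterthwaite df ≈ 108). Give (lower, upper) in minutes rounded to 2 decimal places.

(-4.17, -0.63)

Per-group SEs: s₁/√n₁ = 6.1/√79 = 0.6863, s₂/√n₂ = 3.9/√169 = 0.3000.
Unpooled SE of the difference: √(0.47100769 + 0.09) = 0.7490.
Margin of error = t* · SE = 2.361 × 0.7490 = 1.7684.
x̄₁ − x̄₂ = 5.4 − 7.8 = -2.4000.
CI: -2.4000 ± 1.7684 = (-4.17, -0.63).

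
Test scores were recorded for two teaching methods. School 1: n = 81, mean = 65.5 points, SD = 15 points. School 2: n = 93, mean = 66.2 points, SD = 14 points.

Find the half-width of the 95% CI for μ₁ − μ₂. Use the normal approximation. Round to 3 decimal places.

Standard errors of each mean: 15/√81 = 1.6667 and 14/√93 = 1.4517.
SE(x̄₁ − x̄₂) = √(1.6667² + 1.4517²) = 2.2103 for independent samples with unequal variances.
With z* = 1.960, the margin is 1.960 × 2.2103 = 4.3322.

4.332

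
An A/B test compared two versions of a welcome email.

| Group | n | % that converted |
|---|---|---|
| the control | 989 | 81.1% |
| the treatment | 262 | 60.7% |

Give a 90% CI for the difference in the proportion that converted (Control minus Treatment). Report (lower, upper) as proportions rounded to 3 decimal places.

The two standard errors are √(0.8110×0.1890/989) = 0.01245 and √(0.6070×0.3930/262) = 0.03017.
Because the samples are independent, SE_diff = √(0.01245² + 0.03017²) = 0.03264.
Using z* = 1.645 for 90%, ME = 1.645 × 0.03264 = 0.05369.
p̂₁ − p̂₂ = 0.2040; interval 0.2040 ± 0.05369 gives (0.150, 0.258).

(0.150, 0.258)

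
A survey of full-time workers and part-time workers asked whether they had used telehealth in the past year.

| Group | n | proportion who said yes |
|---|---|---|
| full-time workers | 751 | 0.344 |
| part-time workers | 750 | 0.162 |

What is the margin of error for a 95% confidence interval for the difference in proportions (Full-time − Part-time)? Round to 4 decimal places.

SE₁ = √(p̂₁(1−p̂₁)/n₁) = √(0.3440·0.6560/751) = 0.01733; SE₂ = √(0.1620·0.8380/750) = 0.01345.
Independent samples: SE of the difference = √(SE₁² + SE₂²) = √(0.0003003289 + 0.0001809025) = 0.02194.
z* for 95% confidence is 1.960, so the margin of error is 1.960 × 0.02194 = 0.04300.

0.0430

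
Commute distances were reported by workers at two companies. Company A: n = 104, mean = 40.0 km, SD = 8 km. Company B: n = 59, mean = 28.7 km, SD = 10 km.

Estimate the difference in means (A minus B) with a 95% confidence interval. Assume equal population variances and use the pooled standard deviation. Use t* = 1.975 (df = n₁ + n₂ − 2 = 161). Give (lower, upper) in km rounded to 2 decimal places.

s_p = √[((n₁−1)s₁² + (n₂−1)s₂²)/(n₁+n₂−2)] = √[(103·8² + 58·10²)/161] = 8.7732.
SE = 8.7732·√(1/104 + 1/59) = 1.4299.
With t* = 1.975, margin = 1.975 × 1.4299 = 2.8241.
x̄₁ − x̄₂ = 40.0 − 28.7 = 11.3000; interval 11.3000 ± 2.8241 = (8.48, 14.12).

(8.48, 14.12)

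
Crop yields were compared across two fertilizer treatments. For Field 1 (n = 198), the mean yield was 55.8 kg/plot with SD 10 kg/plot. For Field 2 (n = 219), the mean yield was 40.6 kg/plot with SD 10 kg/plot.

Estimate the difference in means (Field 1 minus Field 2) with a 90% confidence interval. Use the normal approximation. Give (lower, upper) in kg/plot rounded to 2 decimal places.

SE₁ = s₁/√n₁ = 10/√198 = 0.7107; SE₂ = 10/√219 = 0.6757.
Independent samples, unequal variances: SE_diff = √(SE₁² + SE₂²) = √(0.50509449 + 0.45657049) = 0.9806.
z* = 1.645, so margin of error = 1.645 × 0.9806 = 1.6131.
Difference in means = 55.8 − 40.6 = 15.2000.
15.2000 ± 1.6131 → (13.59, 16.81).

(13.59, 16.81)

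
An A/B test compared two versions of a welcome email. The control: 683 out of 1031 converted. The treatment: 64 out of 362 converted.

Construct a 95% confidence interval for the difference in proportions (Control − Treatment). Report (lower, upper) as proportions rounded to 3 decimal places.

First, p̂₁ = 683/1031 = 0.6625; p̂₂ = 64/362 = 0.1768.
The two standard errors are √(0.6625×0.3375/1031) = 0.01473 and √(0.1768×0.8232/362) = 0.02005.
Because the samples are independent, SE_diff = √(0.01473² + 0.02005²) = 0.02488.
Using z* = 1.960 for 95%, ME = 1.960 × 0.02488 = 0.04876.
p̂₁ − p̂₂ = 0.4857; interval 0.4857 ± 0.04876 gives (0.437, 0.534).

(0.437, 0.534)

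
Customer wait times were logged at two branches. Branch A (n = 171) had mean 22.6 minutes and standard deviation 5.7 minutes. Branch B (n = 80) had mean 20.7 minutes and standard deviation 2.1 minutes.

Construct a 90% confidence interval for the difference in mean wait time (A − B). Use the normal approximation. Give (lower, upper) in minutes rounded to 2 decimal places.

(1.09, 2.71)

Standard errors of each mean: 5.7/√171 = 0.4359 and 2.1/√80 = 0.2348.
SE(x̄₁ − x̄₂) = √(0.4359² + 0.2348²) = 0.4951 for independent samples with unequal variances.
With z* = 1.645, the margin is 1.645 × 0.4951 = 0.8144.
x̄₁ − x̄₂ = 22.6 − 20.7 = 1.9000; the interval is 1.9000 ± 0.8144 = (1.09, 2.71).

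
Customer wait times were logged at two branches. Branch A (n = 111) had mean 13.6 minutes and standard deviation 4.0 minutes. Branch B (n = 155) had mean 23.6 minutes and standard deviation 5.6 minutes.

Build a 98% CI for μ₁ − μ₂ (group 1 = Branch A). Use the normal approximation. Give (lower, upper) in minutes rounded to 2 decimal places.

Per-group SEs: s₁/√n₁ = 4.0/√111 = 0.3797, s₂/√n₂ = 5.6/√155 = 0.4498.
Unpooled SE of the difference: √(0.14417209 + 0.20232004) = 0.5886.
Margin of error = z* · SE = 2.326 × 0.5886 = 1.3691.
x̄₁ − x̄₂ = 13.6 − 23.6 = -10.0000.
CI: -10.0000 ± 1.3691 = (-11.37, -8.63).

(-11.37, -8.63)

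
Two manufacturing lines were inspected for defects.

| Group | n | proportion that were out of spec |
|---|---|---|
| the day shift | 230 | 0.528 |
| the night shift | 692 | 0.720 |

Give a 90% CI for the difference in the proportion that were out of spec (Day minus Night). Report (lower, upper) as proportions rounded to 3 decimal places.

SE₁ = √(p̂₁(1−p̂₁)/n₁) = √(0.5280·0.4720/230) = 0.03292; SE₂ = √(0.7200·0.2800/692) = 0.01707.
Independent samples: SE of the difference = √(SE₁² + SE₂²) = √(0.0010837264 + 0.0002913849) = 0.03708.
z* for 90% confidence is 1.645, so the margin of error is 1.645 × 0.03708 = 0.06100.
Point estimate p̂₁ − p̂₂ = 0.5280 − 0.7200 = -0.1920.
-0.1920 ± 0.06100 → (-0.253, -0.131).

(-0.253, -0.131)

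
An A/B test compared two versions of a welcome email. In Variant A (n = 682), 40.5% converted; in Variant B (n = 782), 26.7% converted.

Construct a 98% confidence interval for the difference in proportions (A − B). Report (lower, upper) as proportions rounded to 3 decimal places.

(0.081, 0.195)

SE₁ = √(p̂₁(1−p̂₁)/n₁) = √(0.4050·0.5950/682) = 0.01880; SE₂ = √(0.2670·0.7330/782) = 0.01582.
Independent samples: SE of the difference = √(SE₁² + SE₂²) = √(0.00035344 + 0.0002502724) = 0.02457.
z* for 98% confidence is 2.326, so the margin of error is 2.326 × 0.02457 = 0.05715.
Point estimate p̂₁ − p̂₂ = 0.4050 − 0.2670 = 0.1380.
0.1380 ± 0.05715 → (0.081, 0.195).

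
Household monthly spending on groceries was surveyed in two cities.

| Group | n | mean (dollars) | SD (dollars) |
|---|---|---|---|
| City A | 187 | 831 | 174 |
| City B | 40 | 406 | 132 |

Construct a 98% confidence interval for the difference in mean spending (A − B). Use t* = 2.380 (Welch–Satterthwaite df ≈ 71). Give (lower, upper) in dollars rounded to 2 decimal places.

Standard errors of each mean: 174/√187 = 12.7241 and 132/√40 = 20.8710.
SE(x̄₁ − x̄₂) = √(12.7241² + 20.8710²) = 24.4438 for independent samples with unequal variances.
With t* = 2.380, the margin is 2.380 × 24.4438 = 58.1762.
x̄₁ − x̄₂ = 831 − 406 = 425.0000; the interval is 425.0000 ± 58.1762 = (366.82, 483.18).

(366.82, 483.18)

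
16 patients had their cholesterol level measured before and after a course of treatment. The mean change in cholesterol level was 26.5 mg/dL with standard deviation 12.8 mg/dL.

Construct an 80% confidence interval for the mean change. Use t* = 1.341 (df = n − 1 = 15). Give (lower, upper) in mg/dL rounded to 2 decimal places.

This is a matched-pairs design, so SE = s_d/√n = 12.8/√16 = 3.2000.
Margin = 1.341 × 3.2000 = 4.2912; the interval is 26.5 ± 4.2912 = (22.21, 30.79).

(22.21, 30.79)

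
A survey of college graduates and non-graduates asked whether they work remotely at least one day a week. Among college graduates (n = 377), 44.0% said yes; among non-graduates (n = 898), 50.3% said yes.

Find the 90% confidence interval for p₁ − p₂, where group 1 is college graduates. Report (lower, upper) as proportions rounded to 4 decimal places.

The two standard errors are √(0.4400×0.5600/377) = 0.02557 and √(0.5030×0.4970/898) = 0.01668.
Because the samples are independent, SE_diff = √(0.02557² + 0.01668²) = 0.03053.
Using z* = 1.645 for 90%, ME = 1.645 × 0.03053 = 0.05022.
p̂₁ − p̂₂ = -0.0630; interval -0.0630 ± 0.05022 gives (-0.1132, -0.0128).

(-0.1132, -0.0128)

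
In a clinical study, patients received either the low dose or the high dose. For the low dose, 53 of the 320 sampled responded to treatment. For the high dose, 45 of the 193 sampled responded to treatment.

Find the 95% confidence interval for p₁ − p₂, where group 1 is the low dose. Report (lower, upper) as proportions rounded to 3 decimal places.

p̂₁ = 53/320 = 0.1656 and p̂₂ = 45/193 = 0.2332.
SE₁ = √(p̂₁(1−p̂₁)/n₁) = √(0.1656·0.8344/320) = 0.02078; SE₂ = √(0.2332·0.7668/193) = 0.03044.
Independent samples: SE of the difference = √(SE₁² + SE₂²) = √(0.0004318084 + 0.0009265936) = 0.03686.
z* for 95% confidence is 1.960, so the margin of error is 1.960 × 0.03686 = 0.07225.
Point estimate p̂₁ − p̂₂ = 0.1656 − 0.2332 = -0.0676.
-0.0676 ± 0.07225 → (-0.140, 0.005).

(-0.140, 0.005)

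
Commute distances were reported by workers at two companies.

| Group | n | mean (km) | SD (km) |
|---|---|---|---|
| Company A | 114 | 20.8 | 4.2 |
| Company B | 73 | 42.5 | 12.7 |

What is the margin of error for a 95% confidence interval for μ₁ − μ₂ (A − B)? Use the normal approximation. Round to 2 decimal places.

SE₁ = s₁/√n₁ = 4.2/√114 = 0.3934; SE₂ = 12.7/√73 = 1.4864.
Independent samples, unequal variances: SE_diff = √(SE₁² + SE₂²) = √(0.15476356 + 2.20938496) = 1.5376.
z* = 1.960, so margin of error = 1.960 × 1.5376 = 3.0137.

3.01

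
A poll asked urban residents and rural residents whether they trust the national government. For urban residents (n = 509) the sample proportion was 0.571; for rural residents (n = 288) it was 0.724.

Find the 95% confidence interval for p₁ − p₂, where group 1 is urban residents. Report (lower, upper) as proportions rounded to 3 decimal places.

SE₁ = √(p̂₁(1−p̂₁)/n₁) = √(0.5710·0.4290/509) = 0.02194; SE₂ = √(0.7240·0.2760/288) = 0.02634.
Independent samples: SE of the difference = √(SE₁² + SE₂²) = √(0.0004813636 + 0.0006937956) = 0.03428.
z* for 95% confidence is 1.960, so the margin of error is 1.960 × 0.03428 = 0.06719.
Point estimate p̂₁ − p̂₂ = 0.5710 − 0.7240 = -0.1530.
-0.1530 ± 0.06719 → (-0.220, -0.086).

(-0.220, -0.086)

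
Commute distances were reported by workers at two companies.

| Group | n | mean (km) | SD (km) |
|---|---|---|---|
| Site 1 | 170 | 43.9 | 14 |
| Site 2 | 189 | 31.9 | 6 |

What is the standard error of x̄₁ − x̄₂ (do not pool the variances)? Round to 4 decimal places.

Standard errors of each mean: 14/√170 = 1.0738 and 6/√189 = 0.4364.
SE(x̄₁ − x̄₂) = √(1.0738² + 0.4364²) = 1.1591 for independent samples with unequal variances.

1.1591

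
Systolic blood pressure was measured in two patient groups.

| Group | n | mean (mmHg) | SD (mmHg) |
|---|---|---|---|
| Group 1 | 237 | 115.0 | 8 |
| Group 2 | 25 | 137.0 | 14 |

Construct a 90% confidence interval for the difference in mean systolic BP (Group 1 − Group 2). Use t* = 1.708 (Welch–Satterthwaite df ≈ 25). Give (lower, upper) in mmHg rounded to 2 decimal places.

(-26.86, -17.14)

SE₁ = s₁/√n₁ = 8/√237 = 0.5197; SE₂ = 14/√25 = 2.8000.
Independent samples, unequal variances: SE_diff = √(SE₁² + SE₂²) = √(0.27008809 + 7.84) = 2.8478.
t* = 1.708, so margin of error = 1.708 × 2.8478 = 4.8640.
Difference in means = 115.0 − 137.0 = -22.0000.
-22.0000 ± 4.8640 → (-26.86, -17.14).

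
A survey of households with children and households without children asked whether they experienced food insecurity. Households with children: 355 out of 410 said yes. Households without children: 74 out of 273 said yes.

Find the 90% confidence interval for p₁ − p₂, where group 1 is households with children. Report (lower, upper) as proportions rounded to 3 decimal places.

p̂₁ = 355/410 = 0.8659 and p̂₂ = 74/273 = 0.2711.
SE₁ = √(p̂₁(1−p̂₁)/n₁) = √(0.8659·0.1341/410) = 0.01683; SE₂ = √(0.2711·0.7289/273) = 0.02690.
Independent samples: SE of the difference = √(SE₁² + SE₂²) = √(0.0002832489 + 0.00072361) = 0.03173.
z* for 90% confidence is 1.645, so the margin of error is 1.645 × 0.03173 = 0.05220.
Point estimate p̂₁ − p̂₂ = 0.8659 − 0.2711 = 0.5948.
0.5948 ± 0.05220 → (0.543, 0.647).

(0.543, 0.647)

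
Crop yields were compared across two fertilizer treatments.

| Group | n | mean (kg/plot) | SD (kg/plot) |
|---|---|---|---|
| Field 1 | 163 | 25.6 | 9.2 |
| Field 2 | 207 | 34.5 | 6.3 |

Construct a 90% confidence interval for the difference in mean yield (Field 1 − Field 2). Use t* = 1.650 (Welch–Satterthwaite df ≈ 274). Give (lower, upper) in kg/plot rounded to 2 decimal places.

(-10.29, -7.51)

Standard errors of each mean: 9.2/√163 = 0.7206 and 6.3/√207 = 0.4379.
SE(x̄₁ − x̄₂) = √(0.7206² + 0.4379²) = 0.8432 for independent samples with unequal variances.
With t* = 1.650, the margin is 1.650 × 0.8432 = 1.3913.
x̄₁ − x̄₂ = 25.6 − 34.5 = -8.9000; the interval is -8.9000 ± 1.3913 = (-10.29, -7.51).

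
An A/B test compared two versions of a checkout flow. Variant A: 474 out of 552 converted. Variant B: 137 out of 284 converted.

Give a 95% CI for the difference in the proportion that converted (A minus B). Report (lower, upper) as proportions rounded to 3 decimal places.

Sample proportions: 474/552 = 0.8587, 137/284 = 0.4824.
Each SE is √(p̂(1−p̂)/n): √(0.8587·0.1413/552) = 0.01483 and √(0.4824·0.5176/284) = 0.02965.
SE(p̂₁ − p̂₂) = √(SE₁² + SE₂²) = √(0.0002199289 + 0.0008791225) = 0.03315, since the two samples are independent.
At 95% confidence z* = 1.960; margin = 1.960 × 0.03315 = 0.06497.
The difference is 0.8587 − 0.4824 = 0.3763, so the interval is 0.3763 ± 0.06497 = (0.311, 0.441).

(0.311, 0.441)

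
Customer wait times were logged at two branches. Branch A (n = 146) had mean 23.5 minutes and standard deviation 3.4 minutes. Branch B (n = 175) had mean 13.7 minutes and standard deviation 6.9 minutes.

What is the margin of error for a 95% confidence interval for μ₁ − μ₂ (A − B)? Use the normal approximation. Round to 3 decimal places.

Standard errors of each mean: 3.4/√146 = 0.2814 and 6.9/√175 = 0.5216.
SE(x̄₁ − x̄₂) = √(0.2814² + 0.5216²) = 0.5927 for independent samples with unequal variances.
With z* = 1.960, the margin is 1.960 × 0.5927 = 1.1617.

1.162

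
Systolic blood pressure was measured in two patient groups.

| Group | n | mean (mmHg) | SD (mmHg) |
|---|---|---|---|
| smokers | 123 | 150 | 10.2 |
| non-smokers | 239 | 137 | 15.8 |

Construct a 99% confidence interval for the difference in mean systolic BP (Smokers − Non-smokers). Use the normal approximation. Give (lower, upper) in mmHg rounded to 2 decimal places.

Standard errors of each mean: 10.2/√123 = 0.9197 and 15.8/√239 = 1.0220.
SE(x̄₁ − x̄₂) = √(0.9197² + 1.0220²) = 1.3749 for independent samples with unequal variances.
With z* = 2.576, the margin is 2.576 × 1.3749 = 3.5417.
x̄₁ − x̄₂ = 150 − 137 = 13.0000; the interval is 13.0000 ± 3.5417 = (9.46, 16.54).

(9.46, 16.54)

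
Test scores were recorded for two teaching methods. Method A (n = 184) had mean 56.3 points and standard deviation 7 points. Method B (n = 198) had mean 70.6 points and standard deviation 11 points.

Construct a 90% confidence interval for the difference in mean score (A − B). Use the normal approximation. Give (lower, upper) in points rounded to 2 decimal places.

Per-group SEs: s₁/√n₁ = 7/√184 = 0.5160, s₂/√n₂ = 11/√198 = 0.7817.
Unpooled SE of the difference: √(0.266256 + 0.61105489) = 0.9366.
Margin of error = z* · SE = 1.645 × 0.9366 = 1.5407.
x̄₁ − x̄₂ = 56.3 − 70.6 = -14.3000.
CI: -14.3000 ± 1.5407 = (-15.84, -12.76).

(-15.84, -12.76)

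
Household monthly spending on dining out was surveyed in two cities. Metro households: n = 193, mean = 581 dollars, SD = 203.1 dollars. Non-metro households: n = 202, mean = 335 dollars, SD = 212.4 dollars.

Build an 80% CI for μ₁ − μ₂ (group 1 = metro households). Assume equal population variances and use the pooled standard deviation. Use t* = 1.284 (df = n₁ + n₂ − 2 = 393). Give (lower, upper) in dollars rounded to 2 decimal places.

Pooled variance s_p² = [192·203.1² + 201·212.4²] / (193+202−2) = 43225.9310, so s_p = 207.9085.
SE_diff = s_p·√(1/n₁ + 1/n₂) = 207.9085·√(1/193 + 1/202) = 20.9275.
t* = 1.284; margin = 1.284 × 20.9275 = 26.8709.
Difference = 581 − 335 = 246.0000.
246.0000 ± 26.8709 → (219.13, 272.87).

(219.13, 272.87)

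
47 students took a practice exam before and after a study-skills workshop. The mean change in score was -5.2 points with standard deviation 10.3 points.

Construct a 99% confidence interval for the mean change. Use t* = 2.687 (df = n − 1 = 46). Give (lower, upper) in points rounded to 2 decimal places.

Paired design: SE = s_d/√n = 10.3/√47 = 1.5024.
t* = 2.687; margin of error = 2.687 × 1.5024 = 4.0369.
-5.2 ± 4.0369 → (-9.24, -1.16).

(-9.24, -1.16)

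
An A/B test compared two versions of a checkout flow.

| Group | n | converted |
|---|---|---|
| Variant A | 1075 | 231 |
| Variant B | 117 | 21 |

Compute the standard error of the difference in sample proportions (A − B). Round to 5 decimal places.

0.03763

Sample proportions: 231/1075 = 0.2149, 21/117 = 0.1795.
Each SE is √(p̂(1−p̂)/n): √(0.2149·0.7851/1075) = 0.01253 and √(0.1795·0.8205/117) = 0.03548.
SE(p̂₁ − p̂₂) = √(SE₁² + SE₂²) = √(0.0001570009 + 0.0012588304) = 0.03763, since the two samples are independent.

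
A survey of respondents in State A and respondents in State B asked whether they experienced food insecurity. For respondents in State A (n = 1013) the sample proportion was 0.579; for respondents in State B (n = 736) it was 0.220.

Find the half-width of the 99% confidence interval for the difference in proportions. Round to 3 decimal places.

SE₁ = √(p̂₁(1−p̂₁)/n₁) = √(0.5790·0.4210/1013) = 0.01551; SE₂ = √(0.2200·0.7800/736) = 0.01527.
Independent samples: SE of the difference = √(SE₁² + SE₂²) = √(0.0002405601 + 0.0002331729) = 0.02177.
z* for 99% confidence is 2.576, so the margin of error is 2.576 × 0.02177 = 0.05608.

0.056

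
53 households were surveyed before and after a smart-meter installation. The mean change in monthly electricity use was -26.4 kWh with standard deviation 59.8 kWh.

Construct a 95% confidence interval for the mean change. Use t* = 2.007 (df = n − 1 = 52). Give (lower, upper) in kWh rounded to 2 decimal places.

Paired design: SE = s_d/√n = 59.8/√53 = 8.2142.
t* = 2.007; margin of error = 2.007 × 8.2142 = 16.4859.
-26.4 ± 16.4859 → (-42.89, -9.91).

(-42.89, -9.91)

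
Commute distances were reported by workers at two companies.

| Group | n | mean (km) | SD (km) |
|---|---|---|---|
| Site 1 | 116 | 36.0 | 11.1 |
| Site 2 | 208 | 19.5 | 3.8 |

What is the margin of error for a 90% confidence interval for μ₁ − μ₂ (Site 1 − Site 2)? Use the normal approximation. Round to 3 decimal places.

SE₁ = s₁/√n₁ = 11.1/√116 = 1.0306; SE₂ = 3.8/√208 = 0.2635.
Independent samples, unequal variances: SE_diff = √(SE₁² + SE₂²) = √(1.06213636 + 0.06943225) = 1.0638.
z* = 1.645, so margin of error = 1.645 × 1.0638 = 1.7500.

1.750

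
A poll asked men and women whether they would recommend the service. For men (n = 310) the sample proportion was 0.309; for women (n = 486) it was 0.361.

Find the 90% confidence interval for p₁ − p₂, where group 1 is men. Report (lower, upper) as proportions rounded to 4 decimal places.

(-0.1081, 0.0041)

Each SE is √(p̂(1−p̂)/n): √(0.3090·0.6910/310) = 0.02624 and √(0.3610·0.6390/486) = 0.02179.
SE(p̂₁ − p̂₂) = √(SE₁² + SE₂²) = √(0.0006885376 + 0.0004748041) = 0.03411, since the two samples are independent.
At 90% confidence z* = 1.645; margin = 1.645 × 0.03411 = 0.05611.
The difference is 0.3090 − 0.3610 = -0.0520, so the interval is -0.0520 ± 0.05611 = (-0.1081, 0.0041).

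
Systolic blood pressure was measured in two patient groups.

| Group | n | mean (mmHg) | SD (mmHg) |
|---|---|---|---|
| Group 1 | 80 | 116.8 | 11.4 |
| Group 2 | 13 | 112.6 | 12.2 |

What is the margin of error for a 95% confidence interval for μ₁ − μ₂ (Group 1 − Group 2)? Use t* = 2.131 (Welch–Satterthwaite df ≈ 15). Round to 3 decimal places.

Per-group SEs: s₁/√n₁ = 11.4/√80 = 1.2746, s₂/√n₂ = 12.2/√13 = 3.3837.
Unpooled SE of the difference: √(1.62460516 + 11.44942569) = 3.6158.
Margin of error = t* · SE = 2.131 × 3.6158 = 7.7053.

7.705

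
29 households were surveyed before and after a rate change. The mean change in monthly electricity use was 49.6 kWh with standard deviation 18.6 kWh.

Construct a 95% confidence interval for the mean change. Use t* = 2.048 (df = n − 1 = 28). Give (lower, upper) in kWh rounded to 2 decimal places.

(42.53, 56.67)

This is a matched-pairs design, so SE = s_d/√n = 18.6/√29 = 3.4539.
Margin = 2.048 × 3.4539 = 7.0736; the interval is 49.6 ± 7.0736 = (42.53, 56.67).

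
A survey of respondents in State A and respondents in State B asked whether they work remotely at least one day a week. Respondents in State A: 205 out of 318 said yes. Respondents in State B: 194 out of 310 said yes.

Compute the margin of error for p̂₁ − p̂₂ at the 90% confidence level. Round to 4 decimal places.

First, p̂₁ = 205/318 = 0.6447; p̂₂ = 194/310 = 0.6258.
The two standard errors are √(0.6447×0.3553/318) = 0.02684 and √(0.6258×0.3742/310) = 0.02748.
Because the samples are independent, SE_diff = √(0.02684² + 0.02748²) = 0.03841.
Using z* = 1.645 for 90%, ME = 1.645 × 0.03841 = 0.06318.

0.0632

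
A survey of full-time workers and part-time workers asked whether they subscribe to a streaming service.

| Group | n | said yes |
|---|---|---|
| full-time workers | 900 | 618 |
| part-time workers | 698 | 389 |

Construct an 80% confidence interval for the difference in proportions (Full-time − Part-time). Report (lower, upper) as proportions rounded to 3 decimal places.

(0.098, 0.161)

First, p̂₁ = 618/900 = 0.6867; p̂₂ = 389/698 = 0.5573.
The two standard errors are √(0.6867×0.3133/900) = 0.01546 and √(0.5573×0.4427/698) = 0.01880.
Because the samples are independent, SE_diff = √(0.01546² + 0.01880²) = 0.02434.
Using z* = 1.282 for 80%, ME = 1.282 × 0.02434 = 0.03120.
p̂₁ − p̂₂ = 0.1294; interval 0.1294 ± 0.03120 gives (0.098, 0.161).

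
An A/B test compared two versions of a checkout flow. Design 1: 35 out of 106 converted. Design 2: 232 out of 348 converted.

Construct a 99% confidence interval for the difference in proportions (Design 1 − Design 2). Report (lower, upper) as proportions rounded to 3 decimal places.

p̂₁ = 35/106 = 0.3302 and p̂₂ = 232/348 = 0.6667.
SE₁ = √(p̂₁(1−p̂₁)/n₁) = √(0.3302·0.6698/106) = 0.04568; SE₂ = √(0.6667·0.3333/348) = 0.02527.
Independent samples: SE of the difference = √(SE₁² + SE₂²) = √(0.0020866624 + 0.0006385729) = 0.05220.
z* for 99% confidence is 2.576, so the margin of error is 2.576 × 0.05220 = 0.13447.
Point estimate p̂₁ − p̂₂ = 0.3302 − 0.6667 = -0.3365.
-0.3365 ± 0.13447 → (-0.471, -0.202).

(-0.471, -0.202)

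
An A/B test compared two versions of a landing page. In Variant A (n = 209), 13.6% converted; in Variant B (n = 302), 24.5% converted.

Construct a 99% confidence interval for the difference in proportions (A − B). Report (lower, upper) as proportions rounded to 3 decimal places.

(-0.197, -0.021)

SE₁ = √(p̂₁(1−p̂₁)/n₁) = √(0.1360·0.8640/209) = 0.02371; SE₂ = √(0.2450·0.7550/302) = 0.02475.
Independent samples: SE of the difference = √(SE₁² + SE₂²) = √(0.0005621641 + 0.0006125625) = 0.03427.
z* for 99% confidence is 2.576, so the margin of error is 2.576 × 0.03427 = 0.08828.
Point estimate p̂₁ − p̂₂ = 0.1360 − 0.2450 = -0.1090.
-0.1090 ± 0.08828 → (-0.197, -0.021).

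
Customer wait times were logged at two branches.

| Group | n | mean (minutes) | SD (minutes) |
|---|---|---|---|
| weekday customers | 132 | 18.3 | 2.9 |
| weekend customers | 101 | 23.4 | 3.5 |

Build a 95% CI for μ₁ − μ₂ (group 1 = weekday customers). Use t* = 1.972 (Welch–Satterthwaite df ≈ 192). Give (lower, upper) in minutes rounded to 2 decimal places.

Standard errors of each mean: 2.9/√132 = 0.2524 and 3.5/√101 = 0.3483.
SE(x̄₁ − x̄₂) = √(0.2524² + 0.3483²) = 0.4301 for independent samples with unequal variances.
With t* = 1.972, the margin is 1.972 × 0.4301 = 0.8482.
x̄₁ − x̄₂ = 18.3 − 23.4 = -5.1000; the interval is -5.1000 ± 0.8482 = (-5.95, -4.25).

(-5.95, -4.25)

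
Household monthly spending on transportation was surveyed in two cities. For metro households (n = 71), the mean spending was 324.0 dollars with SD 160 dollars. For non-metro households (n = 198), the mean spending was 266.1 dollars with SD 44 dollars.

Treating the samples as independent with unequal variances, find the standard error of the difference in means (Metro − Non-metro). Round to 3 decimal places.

Standard errors of each mean: 160/√71 = 18.9885 and 44/√198 = 3.1269.
SE(x̄₁ − x̄₂) = √(18.9885² + 3.1269²) = 19.2442 for independent samples with unequal variances.

19.244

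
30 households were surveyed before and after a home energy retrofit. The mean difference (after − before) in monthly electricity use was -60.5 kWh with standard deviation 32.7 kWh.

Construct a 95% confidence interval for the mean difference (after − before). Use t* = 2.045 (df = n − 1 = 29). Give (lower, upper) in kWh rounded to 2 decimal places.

Paired design: SE = s_d/√n = 32.7/√30 = 5.9702.
t* = 2.045; margin of error = 2.045 × 5.9702 = 12.2091.
-60.5 ± 12.2091 → (-72.71, -48.29).

(-72.71, -48.29)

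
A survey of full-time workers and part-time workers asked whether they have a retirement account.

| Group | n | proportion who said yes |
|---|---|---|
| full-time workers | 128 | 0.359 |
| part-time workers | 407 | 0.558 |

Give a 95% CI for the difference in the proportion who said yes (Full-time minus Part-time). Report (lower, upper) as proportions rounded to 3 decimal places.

(-0.295, -0.103)

Each SE is √(p̂(1−p̂)/n): √(0.3590·0.6410/128) = 0.04240 and √(0.5580·0.4420/407) = 0.02462.
SE(p̂₁ − p̂₂) = √(SE₁² + SE₂²) = √(0.00179776 + 0.0006061444) = 0.04903, since the two samples are independent.
At 95% confidence z* = 1.960; margin = 1.960 × 0.04903 = 0.09610.
The difference is 0.3590 − 0.5580 = -0.1990, so the interval is -0.1990 ± 0.09610 = (-0.295, -0.103).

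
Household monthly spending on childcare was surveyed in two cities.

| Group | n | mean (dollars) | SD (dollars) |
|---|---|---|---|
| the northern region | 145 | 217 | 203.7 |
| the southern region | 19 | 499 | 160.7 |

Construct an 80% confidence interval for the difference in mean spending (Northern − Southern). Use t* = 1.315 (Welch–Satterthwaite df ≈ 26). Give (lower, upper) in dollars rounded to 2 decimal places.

Per-group SEs: s₁/√n₁ = 203.7/√145 = 16.9164, s₂/√n₂ = 160.7/√19 = 36.8671.
Unpooled SE of the difference: √(286.16458896 + 1359.18306241) = 40.5629.
Margin of error = t* · SE = 1.315 × 40.5629 = 53.3402.
x̄₁ − x̄₂ = 217 − 499 = -282.0000.
CI: -282.0000 ± 53.3402 = (-335.34, -228.66).

(-335.34, -228.66)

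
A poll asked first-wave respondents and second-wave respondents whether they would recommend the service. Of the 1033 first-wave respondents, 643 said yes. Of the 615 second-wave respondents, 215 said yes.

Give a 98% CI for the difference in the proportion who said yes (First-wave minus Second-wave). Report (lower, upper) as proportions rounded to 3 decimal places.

Sample proportions: 643/1033 = 0.6225, 215/615 = 0.3496.
Each SE is √(p̂(1−p̂)/n): √(0.6225·0.3775/1033) = 0.01508 and √(0.3496·0.6504/615) = 0.01923.
SE(p̂₁ − p̂₂) = √(SE₁² + SE₂²) = √(0.0002274064 + 0.0003697929) = 0.02444, since the two samples are independent.
At 98% confidence z* = 2.326; margin = 2.326 × 0.02444 = 0.05685.
The difference is 0.6225 − 0.3496 = 0.2729, so the interval is 0.2729 ± 0.05685 = (0.216, 0.330).

(0.216, 0.330)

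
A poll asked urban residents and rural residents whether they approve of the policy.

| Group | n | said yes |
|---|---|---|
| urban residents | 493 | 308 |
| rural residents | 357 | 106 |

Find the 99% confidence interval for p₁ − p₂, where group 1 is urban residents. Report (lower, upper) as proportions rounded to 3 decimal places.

First, p̂₁ = 308/493 = 0.6247; p̂₂ = 106/357 = 0.2969.
The two standard errors are √(0.6247×0.3753/493) = 0.02181 and √(0.2969×0.7031/357) = 0.02418.
Because the samples are independent, SE_diff = √(0.02181² + 0.02418²) = 0.03256.
Using z* = 2.576 for 99%, ME = 2.576 × 0.03256 = 0.08387.
p̂₁ − p̂₂ = 0.3278; interval 0.3278 ± 0.08387 gives (0.244, 0.412).

(0.244, 0.412)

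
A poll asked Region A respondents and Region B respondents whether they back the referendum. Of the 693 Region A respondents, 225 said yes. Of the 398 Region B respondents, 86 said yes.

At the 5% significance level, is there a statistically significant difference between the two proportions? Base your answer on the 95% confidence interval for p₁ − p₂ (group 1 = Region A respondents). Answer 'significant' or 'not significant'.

First, p̂₁ = 225/693 = 0.3247; p̂₂ = 86/398 = 0.2161.
The two standard errors are √(0.3247×0.6753/693) = 0.01779 and √(0.2161×0.7839/398) = 0.02063.
Because the samples are independent, SE_diff = √(0.01779² + 0.02063²) = 0.02724.
Using z* = 1.960 for 95%, ME = 1.960 × 0.02724 = 0.05339.
p̂₁ − p̂₂ = 0.1086; interval 0.1086 ± 0.05339 gives (0.05521, 0.16199).
The interval (0.05521, 0.16199) does not contain 0, so the difference is significant.

significant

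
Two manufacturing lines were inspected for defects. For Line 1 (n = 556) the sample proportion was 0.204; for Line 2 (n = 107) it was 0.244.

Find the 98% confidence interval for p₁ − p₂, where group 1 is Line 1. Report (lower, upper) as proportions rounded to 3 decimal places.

(-0.144, 0.064)

SE₁ = √(p̂₁(1−p̂₁)/n₁) = √(0.2040·0.7960/556) = 0.01709; SE₂ = √(0.2440·0.7560/107) = 0.04152.
Independent samples: SE of the difference = √(SE₁² + SE₂²) = √(0.0002920681 + 0.0017239104) = 0.04490.
z* for 98% confidence is 2.326, so the margin of error is 2.326 × 0.04490 = 0.10444.
Point estimate p̂₁ − p̂₂ = 0.2040 − 0.2440 = -0.0400.
-0.0400 ± 0.10444 → (-0.144, 0.064).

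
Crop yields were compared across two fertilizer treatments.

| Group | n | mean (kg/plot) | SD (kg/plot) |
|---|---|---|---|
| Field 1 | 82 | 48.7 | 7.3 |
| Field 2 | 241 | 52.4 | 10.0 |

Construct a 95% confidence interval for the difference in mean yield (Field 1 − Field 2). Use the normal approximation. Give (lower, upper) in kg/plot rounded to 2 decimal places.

(-5.72, -1.68)

Per-group SEs: s₁/√n₁ = 7.3/√82 = 0.8062, s₂/√n₂ = 10.0/√241 = 0.6442.
Unpooled SE of the difference: √(0.64995844 + 0.41499364) = 1.0320.
Margin of error = z* · SE = 1.960 × 1.0320 = 2.0227.
x̄₁ − x̄₂ = 48.7 − 52.4 = -3.7000.
CI: -3.7000 ± 2.0227 = (-5.72, -1.68).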